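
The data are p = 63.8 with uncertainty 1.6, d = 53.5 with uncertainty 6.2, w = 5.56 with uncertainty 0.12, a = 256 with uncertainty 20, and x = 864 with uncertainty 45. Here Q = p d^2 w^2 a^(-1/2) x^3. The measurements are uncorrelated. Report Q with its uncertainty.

Q is a product of powers, so relative uncertainties combine in quadrature:
  (1·δp/p)² = (1×0.0251)² = 0.000629;  (2·δd/d)² = (2×0.116)² = 0.0537;  (2·δw/w)² = (2×0.0216)² = 0.00186;  (−½·δa/a)² = (-0.5×0.0781)² = 0.00153;  (3·δx/x)² = (3×0.0521)² = 0.0244
δQ/Q = √(0.0822) = 0.287
Q = 2.28e+14, so δQ = 0.287 × 2.28e+14 = 6.52e+13.

(2.28 ± 0.652) × 10^14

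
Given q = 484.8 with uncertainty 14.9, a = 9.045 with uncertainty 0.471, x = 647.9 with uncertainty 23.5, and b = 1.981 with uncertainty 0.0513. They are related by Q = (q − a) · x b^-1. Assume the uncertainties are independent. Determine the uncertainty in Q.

8480

Let u = q − a = 475.8. δu = √(δq² + δa²) = √(222 + 0.222) = 14.9, so δu/u = 0.0313.
Q is then a monomial in u, x, b:
δQ/Q = √((δu/u)² + (1·δx/x)² + (-1·δb/b)²) = √(0.000982 + 0.00132 + 0.000671) = 0.0545
Q = 155600, so δQ = 0.0545 × 155600 = 8480.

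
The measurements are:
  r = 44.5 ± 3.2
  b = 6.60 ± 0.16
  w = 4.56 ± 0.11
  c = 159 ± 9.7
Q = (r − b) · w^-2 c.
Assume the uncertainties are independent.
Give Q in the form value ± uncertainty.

Let u = r − b = 37.9. δu = √(δr² + δb²) = √(10.2 + 0.0256) = 3.20, so δu/u = 0.0845.
Q is then a monomial in u, w, c:
δQ/Q = √((δu/u)² + (-2·δw/w)² + (1·δc/c)²) = √(0.00715 + 0.00233 + 0.00372) = 0.115
Q = 290, so δQ = 0.115 × 290 = 33.3.

290 ± 33.3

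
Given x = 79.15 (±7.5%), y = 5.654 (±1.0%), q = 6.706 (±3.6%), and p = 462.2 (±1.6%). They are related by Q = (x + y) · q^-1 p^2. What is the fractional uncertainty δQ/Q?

0.0850

Let u = x + y = 84.80. δu = √(δx² + δy²) = √(35.2 + 0.00320) = 5.94, so δu/u = 0.0700.
Q is then a monomial in u, q, p:
δQ/Q = √((δu/u)² + (-1·δq/q)² + (2·δp/p)²) = √(0.00490 + 0.00130 + 0.00102) = 0.0850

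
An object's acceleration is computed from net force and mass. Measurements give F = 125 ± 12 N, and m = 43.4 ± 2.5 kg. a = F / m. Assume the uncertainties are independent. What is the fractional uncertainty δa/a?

Products/powers → add relative errors in quadrature, weighted by exponent:
  (1·δF/F)² = (1×0.0960)² = 0.00922;  (-1·δm/m)² = (-1×0.0576)² = 0.00332
δa/a = √(0.0125) = 0.112

0.112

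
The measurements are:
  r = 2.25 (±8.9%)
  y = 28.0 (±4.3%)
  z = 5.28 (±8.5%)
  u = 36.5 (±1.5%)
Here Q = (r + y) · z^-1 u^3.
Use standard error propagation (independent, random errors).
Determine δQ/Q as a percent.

Let w = r + y = 30.2. δw = √(δr² + δy²) = √(0.0401 + 1.45) = 1.22, so δw/w = 0.0403.
Q is then a monomial in w, z, u:
δQ/Q = √((δw/w)² + (-1·δz/z)² + (3·δu/u)²) = √(0.00163 + 0.00723 + 0.00202) = 0.104

10.4%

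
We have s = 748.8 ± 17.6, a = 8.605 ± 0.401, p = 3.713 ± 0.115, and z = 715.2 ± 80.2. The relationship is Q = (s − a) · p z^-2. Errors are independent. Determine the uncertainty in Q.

0.00122

Let u = s − a = 740.2. δu = √(δs² + δa²) = √(310 + 0.161) = 17.6, so δu/u = 0.0238.
Q is then a monomial in u, p, z:
δQ/Q = √((δu/u)² + (1·δp/p)² + (-2·δz/z)²) = √(0.000566 + 0.000959 + 0.0503) = 0.228
Q = 0.005373, so δQ = 0.228 × 0.005373 = 0.00122.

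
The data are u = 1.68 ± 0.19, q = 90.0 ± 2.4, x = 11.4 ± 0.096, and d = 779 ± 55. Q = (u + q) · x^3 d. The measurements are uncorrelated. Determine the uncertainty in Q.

Let w = u + q = 91.7. δw = √(δu² + δq²) = √(0.0361 + 5.76) = 2.41, so δw/w = 0.0263.
Q is then a monomial in w, x, d:
δQ/Q = √((δw/w)² + (3·δx/x)² + (1·δd/d)²) = √(0.000690 + 0.000638 + 0.00498) = 0.0795
Q = 1.06e+08, so δQ = 0.0795 × 1.06e+08 = 8.41e+06.

8.41e+06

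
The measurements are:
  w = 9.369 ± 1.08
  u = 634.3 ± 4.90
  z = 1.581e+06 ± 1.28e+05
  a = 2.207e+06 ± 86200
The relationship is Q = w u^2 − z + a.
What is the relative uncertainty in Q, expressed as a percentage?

Let p = w·u^2 = 3.769e+06. δp/p = √((1·δw/w)² + (2·δu/u)²) = √(0.0133 + 0.000239) = 0.116, so δp = 4.38e+05.
Q = p − z + a: δQ = √(δp² + δz² + δa²) = √(1.92e+11 + 1.64e+10 + 7.43e+09) = 4.65e+05
Q = 4.395e+06, so δQ/Q = 4.65e+05/4.395e+06 = 0.106.

10.6%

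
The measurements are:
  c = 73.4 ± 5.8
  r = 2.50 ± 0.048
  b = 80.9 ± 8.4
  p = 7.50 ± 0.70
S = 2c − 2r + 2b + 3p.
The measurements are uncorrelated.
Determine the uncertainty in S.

Sums and differences: (δS)² = Σ (cᵢ δxᵢ)².
  (2·δc)² = 135;  (2·δr)² = 0.00922;  (2·δb)² = 282;  (3·δp)² = 4.41
δS = √(421) = 20.5

20.5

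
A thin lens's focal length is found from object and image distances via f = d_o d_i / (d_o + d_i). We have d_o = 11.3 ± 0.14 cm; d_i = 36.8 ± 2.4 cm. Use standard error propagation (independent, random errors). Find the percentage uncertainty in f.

1.80%

∂f/∂d_o = (d_i/(d_o+d_i))² = 0.585;  ∂f/∂d_i = (d_o/(d_o+d_i))² = 0.0552
δf = √((∂f/∂d_o · δd_o)² + (∂f/∂d_i · δd_i)²) = √(0.00672 + 0.0175) = 0.156 cm
f = 8.65 cm, so δf/f = 0.156/8.65 = 0.0180.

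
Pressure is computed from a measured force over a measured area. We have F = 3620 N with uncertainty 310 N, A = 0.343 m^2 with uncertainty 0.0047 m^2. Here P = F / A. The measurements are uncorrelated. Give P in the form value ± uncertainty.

10600 ± 915 Pa

Each factor contributes (exponent × relative error)² to (δP/P)²:
  (1·δF/F)² = (1×0.0856)² = 0.00733;  (-1·δA/A)² = (-1×0.0137)² = 0.000188
δP/P = √(0.00752) = 0.0867
P = 10600 Pa, so δP = 0.0867 × 10600 = 915 Pa.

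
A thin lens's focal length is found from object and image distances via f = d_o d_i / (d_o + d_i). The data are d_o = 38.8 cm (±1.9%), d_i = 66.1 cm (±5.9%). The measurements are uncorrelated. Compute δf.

0.609 cm

∂f/∂d_o = (d_i/(d_o+d_i))² = 0.397;  ∂f/∂d_i = (d_o/(d_o+d_i))² = 0.137
δf = √((∂f/∂d_o · δd_o)² + (∂f/∂d_i · δd_i)²) = √(0.0857 + 0.285) = 0.609 cm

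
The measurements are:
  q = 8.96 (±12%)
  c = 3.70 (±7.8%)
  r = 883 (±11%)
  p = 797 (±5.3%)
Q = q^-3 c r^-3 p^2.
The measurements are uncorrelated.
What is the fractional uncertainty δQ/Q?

0.506

Q is a product of powers, so relative uncertainties combine in quadrature:
  (-3·δq/q)² = (-3×0.120)² = 0.130;  (1·δc/c)² = (1×0.0780)² = 0.00608;  (-3·δr/r)² = (-3×0.110)² = 0.109;  (2·δp/p)² = (2×0.0530)² = 0.0112
δQ/Q = √(0.256) = 0.506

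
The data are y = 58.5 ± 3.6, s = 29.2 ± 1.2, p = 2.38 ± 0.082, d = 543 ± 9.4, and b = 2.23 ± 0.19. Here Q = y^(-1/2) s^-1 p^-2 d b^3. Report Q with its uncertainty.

4.76 ± 1.29

Products/powers → add relative errors in quadrature, weighted by exponent:
  (−½·δy/y)² = (-0.5×0.0615)² = 0.000947;  (-1·δs/s)² = (-1×0.0411)² = 0.00169;  (-2·δp/p)² = (-2×0.0345)² = 0.00475;  (1·δd/d)² = (1×0.0173)² = 0.000300;  (3·δb/b)² = (3×0.0852)² = 0.0653
δQ/Q = √(0.0730) = 0.270
Q = 4.76, so δQ = 0.270 × 4.76 = 1.29.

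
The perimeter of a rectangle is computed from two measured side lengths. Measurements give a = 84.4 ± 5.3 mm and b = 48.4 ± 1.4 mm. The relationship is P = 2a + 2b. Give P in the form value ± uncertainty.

266 ± 11.0 mm

Each term contributes (cᵢ δxᵢ)² to (δP)²:
  (2·δa)² = 112;  (2·δb)² = 7.84
δP = √(120) = 11.0 mm
P = 266 mm.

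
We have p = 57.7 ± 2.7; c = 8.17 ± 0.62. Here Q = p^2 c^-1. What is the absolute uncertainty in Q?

Products/powers → add relative errors in quadrature, weighted by exponent:
  (2·δp/p)² = (2×0.0468)² = 0.00876;  (-1·δc/c)² = (-1×0.0759)² = 0.00576
δQ/Q = √(0.0145) = 0.120
Q = 408, so δQ = 0.120 × 408 = 49.1.

49.1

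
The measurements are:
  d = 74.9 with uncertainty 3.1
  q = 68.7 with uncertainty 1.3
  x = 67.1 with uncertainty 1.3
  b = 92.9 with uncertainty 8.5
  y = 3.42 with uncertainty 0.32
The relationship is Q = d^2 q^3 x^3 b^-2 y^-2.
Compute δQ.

Products/powers → add relative errors in quadrature, weighted by exponent:
  (2·δd/d)² = (2×0.0414)² = 0.00685;  (3·δq/q)² = (3×0.0189)² = 0.00322;  (3·δx/x)² = (3×0.0194)² = 0.00338;  (-2·δb/b)² = (-2×0.0915)² = 0.0335;  (-2·δy/y)² = (-2×0.0936)² = 0.0350
δQ/Q = √(0.0820) = 0.286
Q = 5.44e+09, so δQ = 0.286 × 5.44e+09 = 1.56e+09.

1.56e+09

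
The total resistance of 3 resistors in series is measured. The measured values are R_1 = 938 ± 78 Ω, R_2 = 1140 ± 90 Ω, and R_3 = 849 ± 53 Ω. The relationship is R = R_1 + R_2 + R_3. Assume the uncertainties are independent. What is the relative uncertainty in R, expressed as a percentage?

4.45%

R is a linear combination, so absolute uncertainties add in quadrature:
  (δR_1)² = 6080;  (δR_2)² = 8100;  (δR_3)² = 2810
δR = √(17000) = 130 Ω
R = 2930 Ω, so δR/R = 130/2930 = 0.0445.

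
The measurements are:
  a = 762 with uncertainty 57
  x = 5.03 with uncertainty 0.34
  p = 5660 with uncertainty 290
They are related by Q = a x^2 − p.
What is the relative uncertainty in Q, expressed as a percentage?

22.0%

Let w = a·x^2 = 19300. δw/w = √((1·δa/a)² + (2·δx/x)²) = √(0.00560 + 0.0183) = 0.155, so δw = 2980.
Q = w − p: δQ = √(δw² + δp²) = √(8.87e+06 + 84100) = 2990
Q = 13600, so δQ/Q = 2990/13600 = 0.220.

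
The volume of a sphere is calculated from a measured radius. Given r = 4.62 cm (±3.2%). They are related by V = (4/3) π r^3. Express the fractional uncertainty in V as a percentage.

For a monomial V ∝ r^3, fractional errors add in quadrature:
  (3·δr/r)² = (3×0.0320)² = 0.00922
δV/V = √(0.00922) = 0.0960

9.60%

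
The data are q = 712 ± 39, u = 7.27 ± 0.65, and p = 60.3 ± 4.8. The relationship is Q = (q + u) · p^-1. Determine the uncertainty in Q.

1.15

Let w = q + u = 719. δw = √(δq² + δu²) = √(1520 + 0.423) = 39.0, so δw/w = 0.0542.
Q is then a monomial in w, p:
δQ/Q = √((δw/w)² + (-1·δp/p)²) = √(0.00294 + 0.00634) = 0.0963
Q = 11.9, so δQ = 0.0963 × 11.9 = 1.15.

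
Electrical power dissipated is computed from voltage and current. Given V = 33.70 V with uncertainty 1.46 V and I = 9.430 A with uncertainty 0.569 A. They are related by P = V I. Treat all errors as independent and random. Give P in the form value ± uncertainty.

For a monomial P ∝ V, I, fractional errors add in quadrature:
  (1·δV/V)² = (1×0.0433)² = 0.00188;  (1·δI/I)² = (1×0.0603)² = 0.00364
δP/P = √(0.00552) = 0.0743
P = 317.8 W, so δP = 0.0743 × 317.8 = 23.6 W.

317.8 ± 23.6 W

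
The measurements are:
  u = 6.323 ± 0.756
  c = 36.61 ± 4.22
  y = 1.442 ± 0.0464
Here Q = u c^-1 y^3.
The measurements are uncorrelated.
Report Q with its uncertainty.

Since Q is a product/quotient, work with relative uncertainties:
  (1·δu/u)² = (1×0.120)² = 0.0143;  (-1·δc/c)² = (-1×0.115)² = 0.0133;  (3·δy/y)² = (3×0.0322)² = 0.00932
δQ/Q = √(0.0369) = 0.192
Q = 0.5179, so δQ = 0.192 × 0.5179 = 0.0995.

0.5179 ± 0.0995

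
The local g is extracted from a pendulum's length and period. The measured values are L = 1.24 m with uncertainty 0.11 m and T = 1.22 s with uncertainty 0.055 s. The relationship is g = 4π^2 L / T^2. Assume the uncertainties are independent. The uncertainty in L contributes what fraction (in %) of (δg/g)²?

49.2%

(δg/g)² = (1·δL/L)² + (-2·δT/T)²
  L term: (1×0.0887)² = 0.00787
  T term: (-2×0.0451)² = 0.00813
Total = 0.0160. Share from L = 0.00787/0.0160 = 0.492.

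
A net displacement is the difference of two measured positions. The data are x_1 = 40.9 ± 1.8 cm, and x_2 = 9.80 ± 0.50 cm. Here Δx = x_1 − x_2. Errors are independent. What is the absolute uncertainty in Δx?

Each term contributes (cᵢ δxᵢ)² to (δΔx)²:
  (δx_1)² = 3.24;  (δx_2)² = 0.250
δΔx = √(3.49) = 1.87 cm

1.87 cm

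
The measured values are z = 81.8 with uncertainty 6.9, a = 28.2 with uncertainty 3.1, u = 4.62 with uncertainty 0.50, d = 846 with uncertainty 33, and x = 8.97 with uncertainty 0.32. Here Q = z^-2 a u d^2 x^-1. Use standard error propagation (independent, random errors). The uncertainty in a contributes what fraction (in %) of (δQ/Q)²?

(δQ/Q)² = (-2·δz/z)² + (1·δa/a)² + (1·δu/u)² + (2·δd/d)² + (-1·δx/x)²
  z term: (-2×0.0844)² = 0.0285
  a term: (1×0.110)² = 0.0121
  u term: (1×0.108)² = 0.0117
  d term: (2×0.0390)² = 0.00609
  x term: (-1×0.0357)² = 0.00127
Total = 0.0596. Share from a = 0.0121/0.0596 = 0.203.

20.3%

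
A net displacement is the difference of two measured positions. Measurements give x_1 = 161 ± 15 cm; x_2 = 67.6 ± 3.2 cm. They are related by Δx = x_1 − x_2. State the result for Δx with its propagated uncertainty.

Absolute uncertainties add in quadrature for a linear combination:
  (δx_1)² = 225;  (δx_2)² = 10.2
δΔx = √(235) = 15.3 cm
Δx = 93.4 cm.

93.4 ± 15.3 cm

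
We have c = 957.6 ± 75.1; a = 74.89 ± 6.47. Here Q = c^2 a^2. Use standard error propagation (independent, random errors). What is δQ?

For a monomial Q ∝ c^2, a^2, fractional errors add in quadrature:
  (2·δc/c)² = (2×0.0784)² = 0.0246;  (2·δa/a)² = (2×0.0864)² = 0.0299
δQ/Q = √(0.0545) = 0.233
Q = 5.143e+09, so δQ = 0.233 × 5.143e+09 = 1.2e+09.

1.2e+09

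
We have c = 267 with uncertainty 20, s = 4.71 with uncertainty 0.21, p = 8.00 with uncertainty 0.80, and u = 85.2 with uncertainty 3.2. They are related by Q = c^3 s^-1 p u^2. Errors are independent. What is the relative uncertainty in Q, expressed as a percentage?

26.1%

Each factor contributes (exponent × relative error)² to (δQ/Q)²:
  (3·δc/c)² = (3×0.0749)² = 0.0505;  (-1·δs/s)² = (-1×0.0446)² = 0.00199;  (1·δp/p)² = (1×0.100)² = 0.0100;  (2·δu/u)² = (2×0.0376)² = 0.00564
δQ/Q = √(0.0681) = 0.261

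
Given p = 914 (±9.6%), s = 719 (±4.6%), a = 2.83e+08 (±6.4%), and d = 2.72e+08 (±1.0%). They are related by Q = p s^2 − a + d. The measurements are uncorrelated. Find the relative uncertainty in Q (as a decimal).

Let w = p·s^2 = 4.73e+08. δw/w = √((1·δp/p)² + (2·δs/s)²) = √(0.00922 + 0.00846) = 0.133, so δw = 6.28e+07.
Q = w − a + d: δQ = √(δw² + δa² + δd²) = √(3.95e+15 + 3.28e+14 + 7.4e+12) = 6.54e+07
Q = 4.62e+08, so δQ/Q = 6.54e+07/4.62e+08 = 0.142.

0.142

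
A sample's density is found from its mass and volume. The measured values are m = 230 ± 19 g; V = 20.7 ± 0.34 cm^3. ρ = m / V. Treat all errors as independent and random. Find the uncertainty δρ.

0.936 g/cm^3

Since ρ is a product/quotient, work with relative uncertainties:
  (1·δm/m)² = (1×0.0826)² = 0.00682;  (-1·δV/V)² = (-1×0.0164)² = 0.000270
δρ/ρ = √(0.00709) = 0.0842
ρ = 11.1 g/cm^3, so δρ = 0.0842 × 11.1 = 0.936 g/cm^3.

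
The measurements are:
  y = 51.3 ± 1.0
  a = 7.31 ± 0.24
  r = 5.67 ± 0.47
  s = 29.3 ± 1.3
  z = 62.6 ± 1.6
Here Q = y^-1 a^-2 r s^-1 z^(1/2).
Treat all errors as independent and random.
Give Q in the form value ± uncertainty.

Products/powers → add relative errors in quadrature, weighted by exponent:
  (-1·δy/y)² = (-1×0.0195)² = 0.000380;  (-2·δa/a)² = (-2×0.0328)² = 0.00431;  (1·δr/r)² = (1×0.0829)² = 0.00687;  (-1·δs/s)² = (-1×0.0444)² = 0.00197;  (½·δz/z)² = (0.5×0.0256)² = 0.000163
δQ/Q = √(0.0137) = 0.117
Q = 0.000559, so δQ = 0.117 × 0.000559 = 6.54e-05.

(5.59 ± 0.654) × 10^-4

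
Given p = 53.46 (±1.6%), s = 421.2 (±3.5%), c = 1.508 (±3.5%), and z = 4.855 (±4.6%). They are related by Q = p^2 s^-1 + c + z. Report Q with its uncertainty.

Let w = p^2·s^-1 = 6.785. δw/w = √((2·δp/p)² + (-1·δs/s)²) = √(0.00102 + 0.00123) = 0.0474, so δw = 0.322.
Q = w + c + z: δQ = √(δw² + δc² + δz²) = √(0.104 + 0.00279 + 0.0499) = 0.395
Q = 13.15.

13.15 ± 0.395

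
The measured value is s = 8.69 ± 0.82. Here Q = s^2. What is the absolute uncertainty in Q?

14.3

Q ∝ s^2, so δQ/Q = |2| · δs/s = 2 × 0.0944 = 0.189.
Q = 75.5, so δQ = 0.189 × 75.5 = 14.3.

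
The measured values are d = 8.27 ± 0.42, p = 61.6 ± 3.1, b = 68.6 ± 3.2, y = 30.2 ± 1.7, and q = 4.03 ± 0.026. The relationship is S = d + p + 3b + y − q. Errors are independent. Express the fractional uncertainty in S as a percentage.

S is a linear combination, so absolute uncertainties add in quadrature:
  (δd)² = 0.176;  (δp)² = 9.61;  (3·δb)² = 92.2;  (δy)² = 2.89;  (δq)² = 0.000676
δS = √(105) = 10.2
S = 302, so δS/S = 10.2/302 = 0.0339.

3.39%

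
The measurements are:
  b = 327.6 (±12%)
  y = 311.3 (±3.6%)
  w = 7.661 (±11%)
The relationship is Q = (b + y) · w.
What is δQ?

623

Let u = b + y = 638.9. δu = √(δb² + δy²) = √(1550 + 126) = 40.9, so δu/u = 0.0640.
Q is then a monomial in u, w:
δQ/Q = √((δu/u)² + (1·δw/w)²) = √(0.00409 + 0.0121) = 0.127
Q = 4895, so δQ = 0.127 × 4895 = 623.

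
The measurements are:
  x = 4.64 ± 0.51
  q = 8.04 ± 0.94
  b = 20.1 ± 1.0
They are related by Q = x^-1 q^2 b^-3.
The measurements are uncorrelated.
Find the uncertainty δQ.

0.000512

Q is a product of powers, so relative uncertainties combine in quadrature:
  (-1·δx/x)² = (-1×0.110)² = 0.0121;  (2·δq/q)² = (2×0.117)² = 0.0547;  (-3·δb/b)² = (-3×0.0498)² = 0.0223
δQ/Q = √(0.0890) = 0.298
Q = 0.00172, so δQ = 0.298 × 0.00172 = 0.000512.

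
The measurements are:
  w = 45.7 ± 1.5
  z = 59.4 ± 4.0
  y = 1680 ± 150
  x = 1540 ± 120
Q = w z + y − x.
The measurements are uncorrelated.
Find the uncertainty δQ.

280

Let p = w·z = 2710. δp/p = √((1·δw/w)² + (1·δz/z)²) = √(0.00108 + 0.00453) = 0.0749, so δp = 203.
Q = p + y − x: δQ = √(δp² + δy² + δx²) = √(41400 + 22500 + 14400) = 280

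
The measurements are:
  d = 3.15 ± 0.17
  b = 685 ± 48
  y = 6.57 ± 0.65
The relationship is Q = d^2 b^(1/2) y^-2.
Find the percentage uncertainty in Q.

22.8%

Each factor contributes (exponent × relative error)² to (δQ/Q)²:
  (2·δd/d)² = (2×0.0540)² = 0.0117;  (½·δb/b)² = (0.5×0.0701)² = 0.00123;  (-2·δy/y)² = (-2×0.0989)² = 0.0392
δQ/Q = √(0.0520) = 0.228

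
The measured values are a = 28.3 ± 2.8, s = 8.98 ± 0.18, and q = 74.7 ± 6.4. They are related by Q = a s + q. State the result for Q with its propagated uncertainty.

Let p = a·s = 254. δp/p = √((1·δa/a)² + (1·δs/s)²) = √(0.00979 + 0.000402) = 0.101, so δp = 25.7.
Q = p + q: δQ = √(δp² + δq²) = √(658 + 41.0) = 26.4
Q = 329.

329 ± 26.4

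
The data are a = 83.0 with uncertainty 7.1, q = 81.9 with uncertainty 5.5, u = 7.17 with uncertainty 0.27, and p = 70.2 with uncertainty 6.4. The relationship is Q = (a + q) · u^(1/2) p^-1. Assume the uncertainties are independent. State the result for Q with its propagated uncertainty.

6.29 ± 0.678

Let w = a + q = 165. δw = √(δa² + δq²) = √(50.4 + 30.2) = 8.98, so δw/w = 0.0545.
Q is then a monomial in w, u, p:
δQ/Q = √((δw/w)² + (½·δu/u)² + (-1·δp/p)²) = √(0.00297 + 0.000355 + 0.00831) = 0.108
Q = 6.29, so δQ = 0.108 × 6.29 = 0.678.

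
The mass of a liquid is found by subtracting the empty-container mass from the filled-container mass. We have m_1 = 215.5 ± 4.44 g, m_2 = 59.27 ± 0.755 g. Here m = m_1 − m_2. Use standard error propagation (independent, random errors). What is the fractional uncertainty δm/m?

Sums and differences: (δm)² = Σ (cᵢ δxᵢ)².
  (δm_1)² = 19.7;  (δm_2)² = 0.570
δm = √(20.3) = 4.50 g
m = 156.2 g, so δm/m = 4.50/156.2 = 0.0288.

0.0288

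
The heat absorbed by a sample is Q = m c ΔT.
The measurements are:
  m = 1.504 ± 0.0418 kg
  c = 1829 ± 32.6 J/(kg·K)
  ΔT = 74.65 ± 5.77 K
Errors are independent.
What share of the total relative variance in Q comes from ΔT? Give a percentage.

84.6%

(δQ/Q)² = (1·δm/m)² + (1·δc/c)² + (1·δΔT/ΔT)²
  m term: (1×0.0278)² = 0.000772
  c term: (1×0.0178)² = 0.000318
  ΔT term: (1×0.0773)² = 0.00597
Total = 0.00706. Share from ΔT = 0.00597/0.00706 = 0.846.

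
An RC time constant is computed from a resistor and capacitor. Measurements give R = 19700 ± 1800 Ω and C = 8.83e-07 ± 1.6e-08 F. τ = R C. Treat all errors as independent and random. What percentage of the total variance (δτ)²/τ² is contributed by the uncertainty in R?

(δτ/τ)² = (1·δR/R)² + (1·δC/C)²
  R term: (1×0.0914)² = 0.00835
  C term: (1×0.0181)² = 0.000328
Total = 0.00868. Share from R = 0.00835/0.00868 = 0.962.

96.2%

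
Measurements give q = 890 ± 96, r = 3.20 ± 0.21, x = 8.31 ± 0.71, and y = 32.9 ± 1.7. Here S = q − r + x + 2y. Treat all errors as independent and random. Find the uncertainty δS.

S is a linear combination, so absolute uncertainties add in quadrature:
  (δq)² = 9220;  (δr)² = 0.0441;  (δx)² = 0.504;  (2·δy)² = 11.6
δS = √(9230) = 96.1

96.1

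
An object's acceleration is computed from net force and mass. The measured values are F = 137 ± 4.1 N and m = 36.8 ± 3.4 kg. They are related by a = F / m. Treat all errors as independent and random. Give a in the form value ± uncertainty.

Relative error in a monomial: (δa/a)² = Σ (nᵢ · δxᵢ/xᵢ)².
  (1·δF/F)² = (1×0.0299)² = 0.000896;  (-1·δm/m)² = (-1×0.0924)² = 0.00854
δa/a = √(0.00943) = 0.0971
a = 3.72 m/s^2, so δa = 0.0971 × 3.72 = 0.362 m/s^2.

3.72 ± 0.362 m/s^2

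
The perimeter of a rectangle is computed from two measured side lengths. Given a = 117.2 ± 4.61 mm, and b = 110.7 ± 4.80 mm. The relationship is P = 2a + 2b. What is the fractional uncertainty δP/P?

For a sum/difference, combine absolute errors in quadrature:
  (2·δa)² = 85.0;  (2·δb)² = 92.2
δP = √(177) = 13.3 mm
P = 455.8 mm, so δP/P = 13.3/455.8 = 0.0292.

0.0292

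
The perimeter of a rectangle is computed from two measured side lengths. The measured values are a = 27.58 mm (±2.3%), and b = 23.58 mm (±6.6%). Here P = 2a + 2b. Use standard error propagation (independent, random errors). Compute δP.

Each term contributes (cᵢ δxᵢ)² to (δP)²:
  (2·δa)² = 1.61;  (2·δb)² = 9.69
δP = √(11.3) = 3.36 mm

3.36 mm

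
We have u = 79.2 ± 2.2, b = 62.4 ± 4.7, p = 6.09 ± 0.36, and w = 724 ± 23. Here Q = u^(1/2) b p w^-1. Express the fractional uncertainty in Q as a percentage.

Since Q is a product/quotient, work with relative uncertainties:
  (½·δu/u)² = (0.5×0.0278)² = 0.000193;  (1·δb/b)² = (1×0.0753)² = 0.00567;  (1·δp/p)² = (1×0.0591)² = 0.00349;  (-1·δw/w)² = (-1×0.0318)² = 0.00101
δQ/Q = √(0.0104) = 0.102

10.2%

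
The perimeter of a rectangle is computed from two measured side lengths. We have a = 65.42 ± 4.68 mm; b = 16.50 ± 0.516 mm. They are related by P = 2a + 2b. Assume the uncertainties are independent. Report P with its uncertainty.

Absolute uncertainties add in quadrature for a linear combination:
  (2·δa)² = 87.6;  (2·δb)² = 1.07
δP = √(88.7) = 9.42 mm
P = 163.8 mm.

163.8 ± 9.42 mm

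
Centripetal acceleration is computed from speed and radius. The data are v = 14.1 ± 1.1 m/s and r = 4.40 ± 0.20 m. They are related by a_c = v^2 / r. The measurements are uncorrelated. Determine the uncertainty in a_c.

For a monomial a_c ∝ v^2, r^-1, fractional errors add in quadrature:
  (2·δv/v)² = (2×0.0780)² = 0.0243;  (-1·δr/r)² = (-1×0.0455)² = 0.00207
δa_c/a_c = √(0.0264) = 0.163
a_c = 45.2 m/s^2, so δa_c = 0.163 × 45.2 = 7.34 m/s^2.

7.34 m/s^2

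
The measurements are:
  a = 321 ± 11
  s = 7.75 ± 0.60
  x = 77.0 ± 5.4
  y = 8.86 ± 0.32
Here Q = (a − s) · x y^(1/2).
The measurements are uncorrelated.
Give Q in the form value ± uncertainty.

71800 ± 5780

Let u = a − s = 313. δu = √(δa² + δs²) = √(121 + 0.360) = 11.0, so δu/u = 0.0352.
Q is then a monomial in u, x, y:
δQ/Q = √((δu/u)² + (1·δx/x)² + (½·δy/y)²) = √(0.00124 + 0.00492 + 0.000326) = 0.0805
Q = 71800, so δQ = 0.0805 × 71800 = 5780.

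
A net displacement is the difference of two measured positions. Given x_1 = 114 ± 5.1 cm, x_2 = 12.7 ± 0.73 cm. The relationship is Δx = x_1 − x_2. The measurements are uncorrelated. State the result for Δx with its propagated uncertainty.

For a sum/difference, combine absolute errors in quadrature:
  (δx_1)² = 26.0;  (δx_2)² = 0.533
δΔx = √(26.5) = 5.15 cm
Δx = 101 cm.

101 ± 5.15 cm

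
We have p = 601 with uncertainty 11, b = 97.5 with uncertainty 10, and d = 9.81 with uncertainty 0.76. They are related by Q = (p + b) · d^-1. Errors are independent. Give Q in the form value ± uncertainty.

Let u = p + b = 698. δu = √(δp² + δb²) = √(121 + 100) = 14.9, so δu/u = 0.0213.
Q is then a monomial in u, d:
δQ/Q = √((δu/u)² + (-1·δd/d)²) = √(0.000453 + 0.00600) = 0.0803
Q = 71.2, so δQ = 0.0803 × 71.2 = 5.72.

71.2 ± 5.72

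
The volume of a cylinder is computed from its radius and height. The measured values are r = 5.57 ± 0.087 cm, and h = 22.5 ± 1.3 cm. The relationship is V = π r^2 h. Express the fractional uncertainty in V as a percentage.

For a monomial V ∝ r^2, h, fractional errors add in quadrature:
  (2·δr/r)² = (2×0.0156)² = 0.000976;  (1·δh/h)² = (1×0.0578)² = 0.00334
δV/V = √(0.00431) = 0.0657

6.57%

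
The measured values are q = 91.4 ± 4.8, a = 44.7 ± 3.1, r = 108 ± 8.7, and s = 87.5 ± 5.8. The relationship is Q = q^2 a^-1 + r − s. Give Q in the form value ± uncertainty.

207 ± 25.7

Let p = q^2·a^-1 = 187. δp/p = √((2·δq/q)² + (-1·δa/a)²) = √(0.0110 + 0.00481) = 0.126, so δp = 23.5.
Q = p + r − s: δQ = √(δp² + δr² + δs²) = √(553 + 75.7 + 33.6) = 25.7
Q = 207.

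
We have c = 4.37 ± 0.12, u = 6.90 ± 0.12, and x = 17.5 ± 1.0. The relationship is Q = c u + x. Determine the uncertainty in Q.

Let p = c·u = 30.2. δp/p = √((1·δc/c)² + (1·δu/u)²) = √(0.000754 + 0.000302) = 0.0325, so δp = 0.980.
Q = p + x: δQ = √(δp² + δx²) = √(0.961 + 1.00) = 1.40

1.40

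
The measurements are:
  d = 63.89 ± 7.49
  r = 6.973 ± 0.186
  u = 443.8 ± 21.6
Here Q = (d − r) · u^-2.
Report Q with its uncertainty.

(2.890 ± 0.473) × 10^-4

Let w = d − r = 56.92. δw = √(δd² + δr²) = √(56.1 + 0.0346) = 7.49, so δw/w = 0.132.
Q is then a monomial in w, u:
δQ/Q = √((δw/w)² + (-2·δu/u)²) = √(0.0173 + 0.00948) = 0.164
Q = 0.0002890, so δQ = 0.164 × 0.0002890 = 4.73e-05.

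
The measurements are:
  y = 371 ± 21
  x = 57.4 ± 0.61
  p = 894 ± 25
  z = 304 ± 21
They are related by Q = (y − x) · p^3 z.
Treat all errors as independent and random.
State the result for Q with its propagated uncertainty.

Let u = y − x = 314. δu = √(δy² + δx²) = √(441 + 0.372) = 21.0, so δu/u = 0.0670.
Q is then a monomial in u, p, z:
δQ/Q = √((δu/u)² + (3·δp/p)² + (1·δz/z)²) = √(0.00449 + 0.00704 + 0.00477) = 0.128
Q = 6.81e+13, so δQ = 0.128 × 6.81e+13 = 8.7e+12.

(6.81 ± 0.870) × 10^13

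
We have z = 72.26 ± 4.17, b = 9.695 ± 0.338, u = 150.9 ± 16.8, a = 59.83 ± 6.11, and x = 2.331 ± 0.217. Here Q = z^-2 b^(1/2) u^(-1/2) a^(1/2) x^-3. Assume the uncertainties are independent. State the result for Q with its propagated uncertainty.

(2.965 ± 0.925) × 10^-5

Products/powers → add relative errors in quadrature, weighted by exponent:
  (-2·δz/z)² = (-2×0.0577)² = 0.0133;  (½·δb/b)² = (0.5×0.0349)² = 0.000304;  (−½·δu/u)² = (-0.5×0.111)² = 0.00310;  (½·δa/a)² = (0.5×0.102)² = 0.00261;  (-3·δx/x)² = (-3×0.0931)² = 0.0780
δQ/Q = √(0.0973) = 0.312
Q = 2.965e-05, so δQ = 0.312 × 2.965e-05 = 9.25e-06.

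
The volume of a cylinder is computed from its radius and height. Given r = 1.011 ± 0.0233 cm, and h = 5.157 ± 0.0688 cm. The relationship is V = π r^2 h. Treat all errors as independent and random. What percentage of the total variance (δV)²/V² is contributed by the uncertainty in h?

7.73%

(δV/V)² = (2·δr/r)² + (1·δh/h)²
  r term: (2×0.0230)² = 0.00212
  h term: (1×0.0133)² = 0.000178
Total = 0.00230. Share from h = 0.000178/0.00230 = 0.0773.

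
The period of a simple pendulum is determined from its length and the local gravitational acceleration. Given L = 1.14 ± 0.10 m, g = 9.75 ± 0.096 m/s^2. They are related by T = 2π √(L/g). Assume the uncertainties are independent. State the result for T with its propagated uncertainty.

Since T is a product/quotient, work with relative uncertainties:
  (½·δL/L)² = (0.5×0.0877)² = 0.00192;  (−½·δg/g)² = (-0.5×0.00985)² = 2.42e-05
δT/T = √(0.00195) = 0.0441
T = 2.15 s, so δT = 0.0441 × 2.15 = 0.0948 s.

2.15 ± 0.0948 s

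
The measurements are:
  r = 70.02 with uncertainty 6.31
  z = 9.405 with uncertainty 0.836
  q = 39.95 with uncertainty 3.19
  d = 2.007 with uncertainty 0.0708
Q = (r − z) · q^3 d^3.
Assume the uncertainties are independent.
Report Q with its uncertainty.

(3.124 ± 0.882) × 10^7

Let u = r − z = 60.61. δu = √(δr² + δz²) = √(39.8 + 0.699) = 6.37, so δu/u = 0.105.
Q is then a monomial in u, q, d:
δQ/Q = √((δu/u)² + (3·δq/q)² + (3·δd/d)²) = √(0.0110 + 0.0574 + 0.0112) = 0.282
Q = 3.124e+07, so δQ = 0.282 × 3.124e+07 = 8.82e+06.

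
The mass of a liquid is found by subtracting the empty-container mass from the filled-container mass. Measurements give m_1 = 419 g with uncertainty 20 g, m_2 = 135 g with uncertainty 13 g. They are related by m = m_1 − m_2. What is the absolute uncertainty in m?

23.9 g

Sums and differences: (δm)² = Σ (cᵢ δxᵢ)².
  (δm_1)² = 400;  (δm_2)² = 169
δm = √(569) = 23.9 g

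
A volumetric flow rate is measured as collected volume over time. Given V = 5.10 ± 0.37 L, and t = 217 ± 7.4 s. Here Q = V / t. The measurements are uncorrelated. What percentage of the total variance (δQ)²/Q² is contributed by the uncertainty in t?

(δQ/Q)² = (1·δV/V)² + (-1·δt/t)²
  V term: (1×0.0725)² = 0.00526
  t term: (-1×0.0341)² = 0.00116
Total = 0.00643. Share from t = 0.00116/0.00643 = 0.181.

18.1%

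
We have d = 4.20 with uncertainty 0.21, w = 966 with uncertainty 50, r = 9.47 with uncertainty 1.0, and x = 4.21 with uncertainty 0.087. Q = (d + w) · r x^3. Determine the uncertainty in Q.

Let u = d + w = 970. δu = √(δd² + δw²) = √(0.0441 + 2500) = 50.0, so δu/u = 0.0515.
Q is then a monomial in u, r, x:
δQ/Q = √((δu/u)² + (1·δr/r)² + (3·δx/x)²) = √(0.00266 + 0.0112 + 0.00384) = 0.133
Q = 6.86e+05, so δQ = 0.133 × 6.86e+05 = 91100.

91100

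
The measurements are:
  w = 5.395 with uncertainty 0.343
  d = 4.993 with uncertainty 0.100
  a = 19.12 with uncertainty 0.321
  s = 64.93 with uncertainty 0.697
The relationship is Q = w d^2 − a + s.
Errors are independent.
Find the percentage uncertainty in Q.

5.62%

Let p = w·d^2 = 134.5. δp/p = √((1·δw/w)² + (2·δd/d)²) = √(0.00404 + 0.00160) = 0.0751, so δp = 10.1.
Q = p − a + s: δQ = √(δp² + δa² + δs²) = √(102 + 0.103 + 0.486) = 10.1
Q = 180.3, so δQ/Q = 10.1/180.3 = 0.0562.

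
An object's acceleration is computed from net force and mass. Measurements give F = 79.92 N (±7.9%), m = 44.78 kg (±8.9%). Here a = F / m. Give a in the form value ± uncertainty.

1.785 ± 0.212 m/s^2

Since a is a product/quotient, work with relative uncertainties:
  (1·δF/F)² = (1×0.0790)² = 0.00624;  (-1·δm/m)² = (-1×0.0890)² = 0.00792
δa/a = √(0.0142) = 0.119
a = 1.785 m/s^2, so δa = 0.119 × 1.785 = 0.212 m/s^2.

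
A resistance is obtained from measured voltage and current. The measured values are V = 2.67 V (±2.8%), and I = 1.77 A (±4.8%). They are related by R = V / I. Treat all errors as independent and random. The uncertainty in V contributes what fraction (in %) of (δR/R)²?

25.4%

(δR/R)² = (1·δV/V)² + (-1·δI/I)²
  V term: (1×0.0280)² = 0.000784
  I term: (-1×0.0480)² = 0.00230
Total = 0.00309. Share from V = 0.000784/0.00309 = 0.254.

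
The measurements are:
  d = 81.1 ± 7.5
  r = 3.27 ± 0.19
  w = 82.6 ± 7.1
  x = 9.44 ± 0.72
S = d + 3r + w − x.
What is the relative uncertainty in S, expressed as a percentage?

6.32%

For a sum/difference, combine absolute errors in quadrature:
  (δd)² = 56.2;  (3·δr)² = 0.325;  (δw)² = 50.4;  (δx)² = 0.518
δS = √(108) = 10.4
S = 164, so δS/S = 10.4/164 = 0.0632.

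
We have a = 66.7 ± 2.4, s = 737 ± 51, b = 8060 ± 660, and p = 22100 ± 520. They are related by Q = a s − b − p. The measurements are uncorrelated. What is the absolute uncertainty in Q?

Let w = a·s = 49200. δw/w = √((1·δa/a)² + (1·δs/s)²) = √(0.00129 + 0.00479) = 0.0780, so δw = 3830.
Q = w − b − p: δQ = √(δw² + δb² + δp²) = √(1.47e+07 + 4.36e+05 + 2.7e+05) = 3930

3930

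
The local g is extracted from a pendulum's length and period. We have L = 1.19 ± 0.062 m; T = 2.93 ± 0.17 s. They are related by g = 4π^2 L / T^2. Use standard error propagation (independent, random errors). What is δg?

Since g is a product/quotient, work with relative uncertainties:
  (1·δL/L)² = (1×0.0521)² = 0.00271;  (-2·δT/T)² = (-2×0.0580)² = 0.0135
δg/g = √(0.0162) = 0.127
g = 5.47 m/s^2, so δg = 0.127 × 5.47 = 0.696 m/s^2.

0.696 m/s^2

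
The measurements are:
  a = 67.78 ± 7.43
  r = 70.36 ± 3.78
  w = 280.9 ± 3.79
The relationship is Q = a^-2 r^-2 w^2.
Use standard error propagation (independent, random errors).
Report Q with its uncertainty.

Relative error in a monomial: (δQ/Q)² = Σ (nᵢ · δxᵢ/xᵢ)².
  (-2·δa/a)² = (-2×0.110)² = 0.0481;  (-2·δr/r)² = (-2×0.0537)² = 0.0115;  (2·δw/w)² = (2×0.0135)² = 0.000728
δQ/Q = √(0.0603) = 0.246
Q = 0.003469, so δQ = 0.246 × 0.003469 = 0.000852.

0.003469 ± 0.000852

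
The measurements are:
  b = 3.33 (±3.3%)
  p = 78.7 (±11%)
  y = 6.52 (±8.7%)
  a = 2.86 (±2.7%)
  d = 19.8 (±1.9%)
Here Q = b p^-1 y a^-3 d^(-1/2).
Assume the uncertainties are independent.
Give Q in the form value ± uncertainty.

Each factor contributes (exponent × relative error)² to (δQ/Q)²:
  (1·δb/b)² = (1×0.0330)² = 0.00109;  (-1·δp/p)² = (-1×0.110)² = 0.0121;  (1·δy/y)² = (1×0.0870)² = 0.00757;  (-3·δa/a)² = (-3×0.0270)² = 0.00656;  (−½·δd/d)² = (-0.5×0.0190)² = 9.02e-05
δQ/Q = √(0.0274) = 0.166
Q = 0.00265, so δQ = 0.166 × 0.00265 = 0.000439.

0.00265 ± 0.000439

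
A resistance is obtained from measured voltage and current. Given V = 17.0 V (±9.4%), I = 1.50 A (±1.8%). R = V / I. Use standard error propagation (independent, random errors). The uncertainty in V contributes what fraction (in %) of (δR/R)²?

96.5%

(δR/R)² = (1·δV/V)² + (-1·δI/I)²
  V term: (1×0.0940)² = 0.00884
  I term: (-1×0.0180)² = 0.000324
Total = 0.00916. Share from V = 0.00884/0.00916 = 0.965.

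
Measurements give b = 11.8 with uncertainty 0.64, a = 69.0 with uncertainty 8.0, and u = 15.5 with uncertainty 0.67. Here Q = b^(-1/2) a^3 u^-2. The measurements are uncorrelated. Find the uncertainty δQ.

143

Each factor contributes (exponent × relative error)² to (δQ/Q)²:
  (−½·δb/b)² = (-0.5×0.0542)² = 0.000735;  (3·δa/a)² = (3×0.116)² = 0.121;  (-2·δu/u)² = (-2×0.0432)² = 0.00747
δQ/Q = √(0.129) = 0.359
Q = 398, so δQ = 0.359 × 398 = 143.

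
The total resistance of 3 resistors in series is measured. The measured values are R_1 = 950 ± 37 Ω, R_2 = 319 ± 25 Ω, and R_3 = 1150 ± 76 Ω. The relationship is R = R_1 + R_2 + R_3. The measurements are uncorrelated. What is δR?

88.1 Ω

Absolute uncertainties add in quadrature for a linear combination:
  (δR_1)² = 1370;  (δR_2)² = 625;  (δR_3)² = 5780
δR = √(7770) = 88.1 Ω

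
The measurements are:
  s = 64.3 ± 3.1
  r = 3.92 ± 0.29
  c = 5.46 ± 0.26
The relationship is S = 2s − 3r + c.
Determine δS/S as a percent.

5.12%

Absolute uncertainties add in quadrature for a linear combination:
  (2·δs)² = 38.4;  (3·δr)² = 0.757;  (δc)² = 0.0676
δS = √(39.3) = 6.27
S = 122, so δS/S = 6.27/122 = 0.0512.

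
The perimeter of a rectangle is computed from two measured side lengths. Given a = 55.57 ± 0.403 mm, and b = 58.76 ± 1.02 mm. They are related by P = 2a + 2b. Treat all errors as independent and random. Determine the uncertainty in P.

Each term contributes (cᵢ δxᵢ)² to (δP)²:
  (2·δa)² = 0.650;  (2·δb)² = 4.16
δP = √(4.81) = 2.19 mm

2.19 mm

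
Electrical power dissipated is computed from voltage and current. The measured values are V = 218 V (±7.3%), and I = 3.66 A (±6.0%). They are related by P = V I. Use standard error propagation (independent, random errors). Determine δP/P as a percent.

P is a product of powers, so relative uncertainties combine in quadrature:
  (1·δV/V)² = (1×0.0730)² = 0.00533;  (1·δI/I)² = (1×0.0600)² = 0.00360
δP/P = √(0.00893) = 0.0945

9.45%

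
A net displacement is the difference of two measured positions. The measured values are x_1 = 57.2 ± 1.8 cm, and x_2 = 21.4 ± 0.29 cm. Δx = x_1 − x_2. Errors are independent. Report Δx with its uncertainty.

Δx is a linear combination, so absolute uncertainties add in quadrature:
  (δx_1)² = 3.24;  (δx_2)² = 0.0841
δΔx = √(3.32) = 1.82 cm
Δx = 35.8 cm.

35.8 ± 1.82 cm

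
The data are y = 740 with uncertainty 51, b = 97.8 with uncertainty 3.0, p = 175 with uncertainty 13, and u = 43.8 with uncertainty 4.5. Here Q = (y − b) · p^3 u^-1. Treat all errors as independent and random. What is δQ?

2.03e+07

Let w = y − b = 642. δw = √(δy² + δb²) = √(2600 + 9.00) = 51.1, so δw/w = 0.0796.
Q is then a monomial in w, p, u:
δQ/Q = √((δw/w)² + (3·δp/p)² + (-1·δu/u)²) = √(0.00633 + 0.0497 + 0.0106) = 0.258
Q = 7.86e+07, so δQ = 0.258 × 7.86e+07 = 2.03e+07.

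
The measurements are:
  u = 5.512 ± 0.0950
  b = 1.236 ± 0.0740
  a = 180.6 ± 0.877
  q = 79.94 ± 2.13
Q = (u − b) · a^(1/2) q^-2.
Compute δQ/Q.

Let w = u − b = 4.276. δw = √(δu² + δb²) = √(0.00903 + 0.00548) = 0.120, so δw/w = 0.0282.
Q is then a monomial in w, a, q:
δQ/Q = √((δw/w)² + (½·δa/a)² + (-2·δq/q)²) = √(0.000793 + 5.9e-06 + 0.00284) = 0.0603

0.0603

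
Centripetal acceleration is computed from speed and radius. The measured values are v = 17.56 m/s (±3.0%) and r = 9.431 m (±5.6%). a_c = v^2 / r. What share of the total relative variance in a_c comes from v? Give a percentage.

(δa_c/a_c)² = (2·δv/v)² + (-1·δr/r)²
  v term: (2×0.0300)² = 0.00360
  r term: (-1×0.0560)² = 0.00314
Total = 0.00674. Share from v = 0.00360/0.00674 = 0.534.

53.4%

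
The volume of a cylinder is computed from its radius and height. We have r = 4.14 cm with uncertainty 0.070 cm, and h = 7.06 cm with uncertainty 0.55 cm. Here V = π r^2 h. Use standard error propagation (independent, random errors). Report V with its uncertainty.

380 ± 32.3 cm^3

Relative error in a monomial: (δV/V)² = Σ (nᵢ · δxᵢ/xᵢ)².
  (2·δr/r)² = (2×0.0169)² = 0.00114;  (1·δh/h)² = (1×0.0779)² = 0.00607
δV/V = √(0.00721) = 0.0849
V = 380 cm^3, so δV = 0.0849 × 380 = 32.3 cm^3.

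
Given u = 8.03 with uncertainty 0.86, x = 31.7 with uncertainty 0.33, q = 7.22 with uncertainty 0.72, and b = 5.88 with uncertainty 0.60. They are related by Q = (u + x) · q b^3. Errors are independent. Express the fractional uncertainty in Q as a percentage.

32.3%

Let w = u + x = 39.7. δw = √(δu² + δx²) = √(0.740 + 0.109) = 0.921, so δw/w = 0.0232.
Q is then a monomial in w, q, b:
δQ/Q = √((δw/w)² + (1·δq/q)² + (3·δb/b)²) = √(0.000538 + 0.00994 + 0.0937) = 0.323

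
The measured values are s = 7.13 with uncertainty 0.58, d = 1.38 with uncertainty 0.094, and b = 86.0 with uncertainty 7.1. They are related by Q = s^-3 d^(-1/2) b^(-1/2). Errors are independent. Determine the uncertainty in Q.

Since Q is a product/quotient, work with relative uncertainties:
  (-3·δs/s)² = (-3×0.0813)² = 0.0596;  (−½·δd/d)² = (-0.5×0.0681)² = 0.00116;  (−½·δb/b)² = (-0.5×0.0826)² = 0.00170
δQ/Q = √(0.0624) = 0.250
Q = 0.000253, so δQ = 0.250 × 0.000253 = 6.33e-05.

6.33e-05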